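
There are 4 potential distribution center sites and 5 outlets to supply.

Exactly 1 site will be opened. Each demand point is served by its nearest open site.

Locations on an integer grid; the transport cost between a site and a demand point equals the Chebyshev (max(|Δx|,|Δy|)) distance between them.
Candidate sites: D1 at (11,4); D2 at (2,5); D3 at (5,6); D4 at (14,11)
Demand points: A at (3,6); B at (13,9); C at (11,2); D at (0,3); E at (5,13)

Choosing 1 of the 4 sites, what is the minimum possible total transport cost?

Open {D3}.
  A→D3 2, B→D3 8, C→D3 6, D→D3 5, E→D3 7  ⇒ total 28.
Compare {D2}: total 31.
Compare {D1}: total 35.
No size-1 selection does better; minimum is 28.

28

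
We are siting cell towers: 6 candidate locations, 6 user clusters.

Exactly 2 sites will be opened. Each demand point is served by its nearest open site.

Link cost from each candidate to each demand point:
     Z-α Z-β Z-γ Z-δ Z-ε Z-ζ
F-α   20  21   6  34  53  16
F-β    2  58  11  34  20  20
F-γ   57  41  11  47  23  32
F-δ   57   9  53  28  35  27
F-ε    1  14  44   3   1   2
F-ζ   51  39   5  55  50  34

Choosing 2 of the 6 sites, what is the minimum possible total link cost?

26

Open {F-ε, F-ζ}.
  Z-α→F-ε 1, Z-β→F-ε 14, Z-γ→F-ζ 5, Z-δ→F-ε 3, Z-ε→F-ε 1, Z-ζ→F-ε 2  ⇒ total 26.
Compare {F-α, F-ε}: total 27.
Compare {F-β, F-ε}: total 32.
No size-2 selection does better; minimum is 26.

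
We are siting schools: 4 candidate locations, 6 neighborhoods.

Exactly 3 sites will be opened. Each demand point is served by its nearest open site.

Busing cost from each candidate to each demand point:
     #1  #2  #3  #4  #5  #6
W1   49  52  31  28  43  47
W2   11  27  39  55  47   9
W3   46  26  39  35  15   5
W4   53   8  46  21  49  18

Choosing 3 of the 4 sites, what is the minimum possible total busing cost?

Open {W2, W3, W4}.
  #1→W2 11, #2→W4 8, #3→W2 39, #4→W4 21, #5→W3 15, #6→W3 5  ⇒ total 99.
Compare {W1, W2, W3}: total 116.
Compare {W1, W2, W4}: total 123.
No size-3 selection does better; minimum is 99.

99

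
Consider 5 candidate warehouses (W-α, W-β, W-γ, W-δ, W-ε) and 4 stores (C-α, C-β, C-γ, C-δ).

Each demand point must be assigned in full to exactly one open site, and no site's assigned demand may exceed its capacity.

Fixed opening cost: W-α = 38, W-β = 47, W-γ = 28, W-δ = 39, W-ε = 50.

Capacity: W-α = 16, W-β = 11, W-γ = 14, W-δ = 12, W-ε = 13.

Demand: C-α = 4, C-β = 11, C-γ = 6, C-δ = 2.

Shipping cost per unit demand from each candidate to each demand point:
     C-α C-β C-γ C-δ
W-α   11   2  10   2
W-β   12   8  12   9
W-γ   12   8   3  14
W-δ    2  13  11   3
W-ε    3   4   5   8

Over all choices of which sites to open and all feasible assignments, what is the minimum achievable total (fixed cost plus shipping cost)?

Open {W-α, W-ε}; cheapest assignment that respects the capacities:
  W-α (cap 16, load 13): C-β, C-δ — cost 11×2 + 2×2 = 26
  W-ε (cap 13, load 10): C-α, C-γ — cost 4×3 + 6×5 = 42
  Shipping 68, fixed 88 → total 156.
  Any other capacity-feasible assignment to {W-α, W-ε} ships for at least 68.
Compare {W-α, W-γ, W-δ}: its best feasible assignment gives total 157.
Compare {W-α, W-γ}: its best feasible assignment gives total 158.
Every other set of open sites that can feasibly serve all demand totals ≥ 157 even under its best assignment. Minimum: 156.

156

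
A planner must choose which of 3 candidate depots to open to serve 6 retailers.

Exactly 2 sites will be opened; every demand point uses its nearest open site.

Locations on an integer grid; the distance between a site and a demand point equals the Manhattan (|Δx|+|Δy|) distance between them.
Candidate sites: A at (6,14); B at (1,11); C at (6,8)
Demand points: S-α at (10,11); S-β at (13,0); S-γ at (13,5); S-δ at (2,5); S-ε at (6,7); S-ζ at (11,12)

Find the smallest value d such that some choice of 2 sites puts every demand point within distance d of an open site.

Open {A, C}.
  Farthest demand point is S-β at distance 15 (to C); all others are ≤ 15.
With {B, C} the worst case is 15.
With {A, B} the worst case is 21.
No size-2 selection achieves below 15.

15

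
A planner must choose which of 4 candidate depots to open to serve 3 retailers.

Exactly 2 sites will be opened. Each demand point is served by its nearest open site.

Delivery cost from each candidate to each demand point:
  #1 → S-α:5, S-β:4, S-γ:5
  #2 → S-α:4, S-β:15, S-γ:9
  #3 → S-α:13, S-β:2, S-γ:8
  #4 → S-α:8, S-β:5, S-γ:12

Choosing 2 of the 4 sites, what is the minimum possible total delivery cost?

Open {#1, #3}.
  S-α→#1 5, S-β→#3 2, S-γ→#1 5  ⇒ total 12.
Compare {#1, #2}: total 13.
Compare {#1, #4}: total 14.
No size-2 selection does better; minimum is 12.

12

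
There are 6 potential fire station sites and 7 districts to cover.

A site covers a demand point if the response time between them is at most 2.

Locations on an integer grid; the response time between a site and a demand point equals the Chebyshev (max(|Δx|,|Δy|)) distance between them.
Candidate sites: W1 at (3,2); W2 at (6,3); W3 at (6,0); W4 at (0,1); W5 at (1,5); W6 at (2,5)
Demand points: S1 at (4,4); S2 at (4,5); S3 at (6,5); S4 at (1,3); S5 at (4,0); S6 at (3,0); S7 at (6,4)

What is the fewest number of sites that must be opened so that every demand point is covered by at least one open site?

2

Coverage sets (demand points within 2 of each site):
  W1: {S1, S4, S5, S6}
  W2: {S1, S2, S3, S7}
  W3: {S5}
  W4: {S4}
  W5: {S4}
  W6: {S1, S2, S4}
No single site covers all 7 demand points.
But {W1, W2} covers everything, so the minimum is 2.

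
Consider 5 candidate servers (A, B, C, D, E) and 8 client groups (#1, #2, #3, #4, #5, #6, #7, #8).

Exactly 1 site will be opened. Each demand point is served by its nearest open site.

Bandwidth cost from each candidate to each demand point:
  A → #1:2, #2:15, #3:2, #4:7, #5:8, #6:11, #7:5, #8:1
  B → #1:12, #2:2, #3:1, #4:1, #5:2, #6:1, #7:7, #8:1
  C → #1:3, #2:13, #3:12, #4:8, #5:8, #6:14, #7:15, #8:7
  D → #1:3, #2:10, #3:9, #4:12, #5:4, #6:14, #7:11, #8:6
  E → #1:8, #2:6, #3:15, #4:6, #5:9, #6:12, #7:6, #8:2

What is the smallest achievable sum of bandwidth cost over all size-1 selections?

27

Open {B}.
  #1→B 12, #2→B 2, #3→B 1, #4→B 1, #5→B 2, #6→B 1, #7→B 7, #8→B 1  ⇒ total 27.
Compare {A}: total 51.
Compare {E}: total 64.
No size-1 selection does better; minimum is 27.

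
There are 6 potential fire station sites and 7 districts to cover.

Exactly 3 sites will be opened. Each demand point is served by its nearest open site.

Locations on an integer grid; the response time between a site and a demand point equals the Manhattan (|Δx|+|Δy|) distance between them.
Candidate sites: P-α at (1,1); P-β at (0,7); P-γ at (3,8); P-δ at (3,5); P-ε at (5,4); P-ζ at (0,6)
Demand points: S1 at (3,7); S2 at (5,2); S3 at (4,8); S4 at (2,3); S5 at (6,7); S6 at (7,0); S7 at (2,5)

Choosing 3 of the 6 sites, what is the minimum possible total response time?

Open {P-γ, P-δ, P-ε}.
  S1→P-γ 1, S2→P-ε 2, S3→P-γ 1, S4→P-δ 3, S5→P-γ 4, S6→P-ε 6, S7→P-δ 1  ⇒ total 18.
Compare {P-α, P-γ, P-ε}: total 21.
Compare {P-γ, P-ε, P-ζ}: total 21.
No size-3 selection does better; minimum is 18.

18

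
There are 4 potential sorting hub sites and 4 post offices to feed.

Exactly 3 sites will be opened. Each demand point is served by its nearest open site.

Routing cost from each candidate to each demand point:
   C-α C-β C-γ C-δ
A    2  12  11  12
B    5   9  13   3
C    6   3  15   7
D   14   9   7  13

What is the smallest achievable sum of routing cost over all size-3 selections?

Open {B, C, D}.
  C-α→B 5, C-β→C 3, C-γ→D 7, C-δ→B 3  ⇒ total 18.
Compare {A, B, C}: total 19.
Compare {A, C, D}: total 19.
No size-3 selection does better; minimum is 18.

18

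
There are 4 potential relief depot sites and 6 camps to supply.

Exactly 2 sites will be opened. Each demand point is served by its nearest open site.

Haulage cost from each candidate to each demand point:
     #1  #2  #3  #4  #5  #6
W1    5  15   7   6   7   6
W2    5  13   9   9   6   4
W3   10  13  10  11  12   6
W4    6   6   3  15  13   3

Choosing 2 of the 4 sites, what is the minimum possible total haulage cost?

Open {W1, W4}.
  #1→W1 5, #2→W4 6, #3→W4 3, #4→W1 6, #5→W1 7, #6→W4 3  ⇒ total 30.
Compare {W2, W4}: total 32.
Compare {W1, W2}: total 41.
No size-2 selection does better; minimum is 30.

30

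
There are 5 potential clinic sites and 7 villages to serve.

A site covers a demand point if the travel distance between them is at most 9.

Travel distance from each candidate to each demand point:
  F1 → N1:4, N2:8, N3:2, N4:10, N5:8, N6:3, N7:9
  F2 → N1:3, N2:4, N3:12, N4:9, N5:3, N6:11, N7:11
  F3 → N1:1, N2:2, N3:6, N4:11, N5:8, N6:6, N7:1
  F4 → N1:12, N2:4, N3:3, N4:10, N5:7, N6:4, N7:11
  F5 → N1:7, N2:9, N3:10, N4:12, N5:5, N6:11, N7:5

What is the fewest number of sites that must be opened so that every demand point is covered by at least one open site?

Coverage sets (demand points within 9 of each site):
  F1: {N1, N2, N3, N5, N6, N7}
  F2: {N1, N2, N4, N5}
  F3: {N1, N2, N3, N5, N6, N7}
  F4: {N2, N3, N5, N6}
  F5: {N1, N2, N5, N7}
No single site covers all 7 demand points.
But {F1, F2} covers everything, so the minimum is 2.

2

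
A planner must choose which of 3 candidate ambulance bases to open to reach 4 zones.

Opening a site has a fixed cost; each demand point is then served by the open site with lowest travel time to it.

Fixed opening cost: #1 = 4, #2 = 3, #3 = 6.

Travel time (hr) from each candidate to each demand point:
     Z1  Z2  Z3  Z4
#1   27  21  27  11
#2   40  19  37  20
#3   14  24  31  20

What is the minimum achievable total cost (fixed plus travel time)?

83

Open {#1, #3}: assign each demand point to its cheapest open site.
  Z1→#3 14, Z2→#1 21, Z3→#1 27, Z4→#1 11
  travel time 73, fixed 10 → total 83.
Compare {#1, #2, #3}: travel time 71 + fixed 13 = 84.
Compare {#1}: travel time 86 + fixed 4 = 90.
Compare {#1, #2}: travel time 84 + fixed 7 = 91.
All other subsets cost ≥ 84. Minimum total cost: 83.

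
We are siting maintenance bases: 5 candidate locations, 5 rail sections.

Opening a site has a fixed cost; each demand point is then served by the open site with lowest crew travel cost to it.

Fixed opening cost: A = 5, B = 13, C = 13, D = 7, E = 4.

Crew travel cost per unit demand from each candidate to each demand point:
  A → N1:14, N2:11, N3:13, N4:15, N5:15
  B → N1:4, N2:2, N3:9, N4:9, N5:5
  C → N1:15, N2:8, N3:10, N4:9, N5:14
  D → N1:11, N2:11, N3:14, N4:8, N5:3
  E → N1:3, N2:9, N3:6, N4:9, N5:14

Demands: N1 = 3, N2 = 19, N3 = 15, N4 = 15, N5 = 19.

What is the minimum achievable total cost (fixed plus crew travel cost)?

338

Open {B, D, E}: assign each demand point to its cheapest open site.
  N1→E 3×3=9, N2→B 19×2=38, N3→E 15×6=90, N4→D 15×8=120, N5→D 19×3=57
  crew travel cost 314, fixed 24 → total 338.
Compare {A, B, D, E}: crew travel cost 314 + fixed 29 = 343.
Compare {B, C, D, E}: crew travel cost 314 + fixed 37 = 351.
Compare {A, B, C, D, E}: crew travel cost 314 + fixed 42 = 356.
All other subsets cost ≥ 343. Minimum total cost: 338.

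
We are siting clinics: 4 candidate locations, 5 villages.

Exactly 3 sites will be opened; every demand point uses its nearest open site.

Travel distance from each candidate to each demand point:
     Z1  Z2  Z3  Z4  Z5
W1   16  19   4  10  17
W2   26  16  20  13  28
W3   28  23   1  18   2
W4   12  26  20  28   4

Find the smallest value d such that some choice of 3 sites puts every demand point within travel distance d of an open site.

Open {W1, W2, W3}.
  Farthest demand point is Z1 at travel distance 16 (to W1); all others are ≤ 16.
With {W1, W2, W4} the worst case is 16.
With {W2, W3, W4} the worst case is 16.
No size-3 selection achieves below 16.

16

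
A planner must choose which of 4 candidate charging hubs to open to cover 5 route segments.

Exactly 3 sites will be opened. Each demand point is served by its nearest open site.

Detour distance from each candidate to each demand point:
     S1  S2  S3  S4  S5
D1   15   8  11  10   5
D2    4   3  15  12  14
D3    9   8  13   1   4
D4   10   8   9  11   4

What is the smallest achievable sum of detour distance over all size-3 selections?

Open {D2, D3, D4}.
  S1→D2 4, S2→D2 3, S3→D4 9, S4→D3 1, S5→D3 4  ⇒ total 21.
Compare {D1, D2, D3}: total 23.
Compare {D1, D2, D4}: total 30.
No size-3 selection does better; minimum is 21.

21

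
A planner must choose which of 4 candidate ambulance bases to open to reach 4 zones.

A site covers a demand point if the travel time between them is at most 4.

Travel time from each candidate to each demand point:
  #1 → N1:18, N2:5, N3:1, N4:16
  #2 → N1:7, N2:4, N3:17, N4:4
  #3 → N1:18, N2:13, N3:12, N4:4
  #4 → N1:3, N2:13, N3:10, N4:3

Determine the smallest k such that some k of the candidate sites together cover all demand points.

Coverage sets (demand points within 4 of each site):
  #1: {N3}
  #2: {N2, N4}
  #3: {N4}
  #4: {N1, N4}
No 2 sites suffice: every size-2 union leaves at least one demand point uncovered.
But {#1, #2, #4} covers everything, so the minimum is 3.

3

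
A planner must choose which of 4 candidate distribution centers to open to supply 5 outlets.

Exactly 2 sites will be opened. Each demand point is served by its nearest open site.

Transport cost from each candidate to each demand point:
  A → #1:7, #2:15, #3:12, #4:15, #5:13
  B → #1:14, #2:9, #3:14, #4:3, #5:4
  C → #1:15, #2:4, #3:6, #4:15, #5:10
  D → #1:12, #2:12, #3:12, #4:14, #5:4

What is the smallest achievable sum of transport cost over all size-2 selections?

31

Open {B, C}.
  #1→B 14, #2→C 4, #3→C 6, #4→B 3, #5→B 4  ⇒ total 31.
Compare {A, B}: total 35.
Compare {B, D}: total 40.
No size-2 selection does better; minimum is 31.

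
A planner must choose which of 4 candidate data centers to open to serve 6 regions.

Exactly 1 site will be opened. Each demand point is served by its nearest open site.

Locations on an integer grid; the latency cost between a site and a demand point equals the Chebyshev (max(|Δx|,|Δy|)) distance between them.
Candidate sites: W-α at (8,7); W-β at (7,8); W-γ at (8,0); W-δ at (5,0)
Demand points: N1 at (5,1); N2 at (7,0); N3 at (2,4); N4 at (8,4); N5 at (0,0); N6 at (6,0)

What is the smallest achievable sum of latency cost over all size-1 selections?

Open {W-δ}.
  N1→W-δ 1, N2→W-δ 2, N3→W-δ 4, N4→W-δ 4, N5→W-δ 5, N6→W-δ 1  ⇒ total 17.
Compare {W-γ}: total 24.
Compare {W-α}: total 37.
No size-1 selection does better; minimum is 17.

17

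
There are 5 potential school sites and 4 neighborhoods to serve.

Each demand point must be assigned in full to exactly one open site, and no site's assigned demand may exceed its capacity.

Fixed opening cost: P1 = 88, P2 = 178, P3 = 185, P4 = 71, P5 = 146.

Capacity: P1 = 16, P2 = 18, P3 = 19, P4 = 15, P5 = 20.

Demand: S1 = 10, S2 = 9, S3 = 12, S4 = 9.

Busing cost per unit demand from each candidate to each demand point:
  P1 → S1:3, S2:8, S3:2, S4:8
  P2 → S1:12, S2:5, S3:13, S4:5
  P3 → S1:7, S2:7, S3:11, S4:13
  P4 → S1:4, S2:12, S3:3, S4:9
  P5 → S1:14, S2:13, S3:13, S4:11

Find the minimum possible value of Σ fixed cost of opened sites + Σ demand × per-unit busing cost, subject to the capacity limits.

Open {P1, P2, P4}; cheapest assignment that respects the capacities:
  P1 (cap 16, load 12): S3 — cost 12×2 = 24
  P2 (cap 18, load 18): S2, S4 — cost 9×5 + 9×5 = 90
  P4 (cap 15, load 10): S1 — cost 10×4 = 40
  Shipping 154, fixed 337 → total 491.
  Any other capacity-feasible assignment to {P1, P2, P4} ships for at least 154.
Compare {P1, P3, P4}: its best feasible assignment gives total 582.
Compare {P1, P4, P5}: its best feasible assignment gives total 585.
Every other set of open sites that can feasibly serve all demand totals ≥ 582 even under its best assignment. Minimum: 491.

491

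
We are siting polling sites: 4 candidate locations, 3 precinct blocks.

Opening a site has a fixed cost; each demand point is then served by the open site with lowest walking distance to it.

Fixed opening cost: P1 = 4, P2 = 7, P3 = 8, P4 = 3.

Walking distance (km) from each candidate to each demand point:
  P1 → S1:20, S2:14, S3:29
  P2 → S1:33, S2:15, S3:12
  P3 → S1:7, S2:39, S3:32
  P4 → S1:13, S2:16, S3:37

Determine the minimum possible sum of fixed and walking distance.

Open {P2, P3}: assign each demand point to its cheapest open site.
  S1→P3 7, S2→P2 15, S3→P2 12
  walking distance 34, fixed 15 → total 49.
Compare {P2, P4}: walking distance 40 + fixed 10 = 50.
Compare {P1, P2, P3}: walking distance 33 + fixed 19 = 52.
Compare {P2, P3, P4}: walking distance 34 + fixed 18 = 52.
All other subsets cost ≥ 50. Minimum total cost: 49.

49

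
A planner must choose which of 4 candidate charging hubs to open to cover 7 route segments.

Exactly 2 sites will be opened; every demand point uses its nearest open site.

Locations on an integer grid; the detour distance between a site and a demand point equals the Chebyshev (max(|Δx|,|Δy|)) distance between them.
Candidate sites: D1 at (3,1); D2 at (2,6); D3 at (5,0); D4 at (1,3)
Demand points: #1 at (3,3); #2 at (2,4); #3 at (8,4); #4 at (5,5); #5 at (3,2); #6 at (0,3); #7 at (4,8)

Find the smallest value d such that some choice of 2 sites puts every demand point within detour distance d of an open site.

Open {D2, D3}.
  Farthest demand point is #3 at detour distance 4 (to D3); all others are ≤ 4.
With {D1, D2} the worst case is 5.
With {D1, D4} the worst case is 5.
No size-2 selection achieves below 4.

4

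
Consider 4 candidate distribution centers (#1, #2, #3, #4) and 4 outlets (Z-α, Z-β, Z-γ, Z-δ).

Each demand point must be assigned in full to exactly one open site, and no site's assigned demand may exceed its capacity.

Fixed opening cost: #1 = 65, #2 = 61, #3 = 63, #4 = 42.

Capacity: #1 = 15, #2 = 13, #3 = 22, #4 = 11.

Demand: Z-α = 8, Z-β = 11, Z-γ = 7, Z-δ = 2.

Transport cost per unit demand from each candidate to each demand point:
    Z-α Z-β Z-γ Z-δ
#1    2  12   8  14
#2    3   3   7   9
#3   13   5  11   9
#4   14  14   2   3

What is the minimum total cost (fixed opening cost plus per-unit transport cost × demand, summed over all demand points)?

Open {#1, #2, #4}; cheapest assignment that respects the capacities:
  #1 (cap 15, load 8): Z-α — cost 8×2 = 16
  #2 (cap 13, load 11): Z-β — cost 11×3 = 33
  #4 (cap 11, load 9): Z-γ, Z-δ — cost 7×2 + 2×3 = 20
  Shipping 69, fixed 168 → total 237.
  Any other capacity-feasible assignment to {#1, #2, #4} ships for at least 69.
Compare {#1, #2}: its best feasible assignment gives total 249.
Compare {#1, #3, #4}: its best feasible assignment gives total 261.
Every other set of open sites that can feasibly serve all demand totals ≥ 249 even under its best assignment. Minimum: 237.

237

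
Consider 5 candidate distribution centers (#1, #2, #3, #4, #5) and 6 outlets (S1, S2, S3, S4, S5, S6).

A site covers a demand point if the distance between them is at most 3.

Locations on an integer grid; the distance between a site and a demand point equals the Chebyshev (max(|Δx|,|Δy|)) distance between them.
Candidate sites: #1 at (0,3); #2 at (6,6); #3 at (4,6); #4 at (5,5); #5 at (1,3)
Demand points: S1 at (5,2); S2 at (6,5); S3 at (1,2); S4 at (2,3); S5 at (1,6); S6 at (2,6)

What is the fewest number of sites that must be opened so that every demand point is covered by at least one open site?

2

Coverage sets (demand points within 3 of each site):
  #1: {S3, S4, S5, S6}
  #2: {S2}
  #3: {S2, S4, S5, S6}
  #4: {S1, S2, S4, S6}
  #5: {S3, S4, S5, S6}
No single site covers all 6 demand points.
But {#1, #4} covers everything, so the minimum is 2.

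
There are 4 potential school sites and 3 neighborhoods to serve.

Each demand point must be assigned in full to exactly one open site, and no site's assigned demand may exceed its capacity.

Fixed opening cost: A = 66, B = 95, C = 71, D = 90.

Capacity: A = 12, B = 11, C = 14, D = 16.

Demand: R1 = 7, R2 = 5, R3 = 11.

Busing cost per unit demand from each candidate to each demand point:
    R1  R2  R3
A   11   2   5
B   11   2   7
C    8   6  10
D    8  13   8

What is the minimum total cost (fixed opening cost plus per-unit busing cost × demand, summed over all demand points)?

Open {A, C}; cheapest assignment that respects the capacities:
  A (cap 12, load 11): R3 — cost 11×5 = 55
  C (cap 14, load 12): R1, R2 — cost 7×8 + 5×6 = 86
  Shipping 141, fixed 137 → total 278.
  Any other capacity-feasible assignment to {A, C} ships for at least 141.
Compare {A, B}: its best feasible assignment gives total 325.
Compare {B, C}: its best feasible assignment gives total 329.
Every other set of open sites that can feasibly serve all demand totals ≥ 325 even under its best assignment. Minimum: 278.

278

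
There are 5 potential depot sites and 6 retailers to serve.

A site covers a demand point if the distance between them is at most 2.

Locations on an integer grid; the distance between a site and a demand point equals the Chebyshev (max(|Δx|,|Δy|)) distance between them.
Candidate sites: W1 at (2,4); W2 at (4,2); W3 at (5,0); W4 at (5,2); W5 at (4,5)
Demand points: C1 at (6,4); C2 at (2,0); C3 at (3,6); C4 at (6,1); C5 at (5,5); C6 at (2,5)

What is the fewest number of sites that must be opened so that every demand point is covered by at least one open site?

Coverage sets (demand points within 2 of each site):
  W1: {C3, C6}
  W2: {C1, C2, C4}
  W3: {C4}
  W4: {C1, C4}
  W5: {C1, C3, C5, C6}
No single site covers all 6 demand points.
But {W2, W5} covers everything, so the minimum is 2.

2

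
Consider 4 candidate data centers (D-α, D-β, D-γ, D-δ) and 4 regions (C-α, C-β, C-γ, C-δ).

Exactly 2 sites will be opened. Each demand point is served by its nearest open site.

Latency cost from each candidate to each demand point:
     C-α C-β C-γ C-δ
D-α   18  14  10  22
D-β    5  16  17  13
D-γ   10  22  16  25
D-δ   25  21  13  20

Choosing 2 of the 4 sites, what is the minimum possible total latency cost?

Open {D-α, D-β}.
  C-α→D-β 5, C-β→D-α 14, C-γ→D-α 10, C-δ→D-β 13  ⇒ total 42.
Compare {D-β, D-δ}: total 47.
Compare {D-β, D-γ}: total 50.
No size-2 selection does better; minimum is 42.

42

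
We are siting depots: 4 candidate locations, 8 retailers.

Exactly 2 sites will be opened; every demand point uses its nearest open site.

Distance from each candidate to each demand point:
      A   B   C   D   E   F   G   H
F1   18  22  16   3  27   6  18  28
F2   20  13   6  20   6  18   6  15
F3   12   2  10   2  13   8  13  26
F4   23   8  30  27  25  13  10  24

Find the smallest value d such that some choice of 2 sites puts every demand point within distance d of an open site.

Open {F2, F3}.
  Farthest demand point is H at distance 15 (to F2); all others are ≤ 15.
With {F1, F2} the worst case is 18.
With {F2, F4} the worst case is 20.
No size-2 selection achieves below 15.

15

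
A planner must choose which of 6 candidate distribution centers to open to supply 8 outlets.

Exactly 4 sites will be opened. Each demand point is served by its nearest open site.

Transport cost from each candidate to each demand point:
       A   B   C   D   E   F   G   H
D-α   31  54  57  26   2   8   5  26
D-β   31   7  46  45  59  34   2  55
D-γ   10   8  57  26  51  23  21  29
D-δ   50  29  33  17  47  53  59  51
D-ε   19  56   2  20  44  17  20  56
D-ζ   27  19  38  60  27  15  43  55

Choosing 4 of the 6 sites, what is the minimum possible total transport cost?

77

Open {D-α, D-β, D-γ, D-ε}.
  A→D-γ 10, B→D-β 7, C→D-ε 2, D→D-ε 20, E→D-α 2, F→D-α 8, G→D-β 2, H→D-α 26  ⇒ total 77.
Compare {D-α, D-γ, D-δ, D-ε}: total 78.
Compare {D-α, D-γ, D-ε, D-ζ}: total 81.
No size-4 selection does better; minimum is 77.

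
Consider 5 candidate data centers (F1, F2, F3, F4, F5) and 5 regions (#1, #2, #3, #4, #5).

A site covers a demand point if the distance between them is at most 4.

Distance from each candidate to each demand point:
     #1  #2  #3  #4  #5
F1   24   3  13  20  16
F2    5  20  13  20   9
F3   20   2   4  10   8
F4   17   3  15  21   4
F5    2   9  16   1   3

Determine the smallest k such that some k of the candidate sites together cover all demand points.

2

Coverage sets (demand points within 4 of each site):
  F1: {#2}
  F2: {}
  F3: {#2, #3}
  F4: {#2, #5}
  F5: {#1, #4, #5}
No single site covers all 5 demand points.
But {F3, F5} covers everything, so the minimum is 2.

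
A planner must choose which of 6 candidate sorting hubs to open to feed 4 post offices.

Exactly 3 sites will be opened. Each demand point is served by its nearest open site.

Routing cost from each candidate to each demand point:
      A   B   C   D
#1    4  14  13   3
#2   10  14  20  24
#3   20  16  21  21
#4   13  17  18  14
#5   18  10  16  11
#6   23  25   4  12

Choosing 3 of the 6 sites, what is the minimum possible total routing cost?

Open {#1, #5, #6}.
  A→#1 4, B→#5 10, C→#6 4, D→#1 3  ⇒ total 21.
Compare {#1, #2, #6}: total 25.
Compare {#1, #3, #6}: total 25.
No size-3 selection does better; minimum is 21.

21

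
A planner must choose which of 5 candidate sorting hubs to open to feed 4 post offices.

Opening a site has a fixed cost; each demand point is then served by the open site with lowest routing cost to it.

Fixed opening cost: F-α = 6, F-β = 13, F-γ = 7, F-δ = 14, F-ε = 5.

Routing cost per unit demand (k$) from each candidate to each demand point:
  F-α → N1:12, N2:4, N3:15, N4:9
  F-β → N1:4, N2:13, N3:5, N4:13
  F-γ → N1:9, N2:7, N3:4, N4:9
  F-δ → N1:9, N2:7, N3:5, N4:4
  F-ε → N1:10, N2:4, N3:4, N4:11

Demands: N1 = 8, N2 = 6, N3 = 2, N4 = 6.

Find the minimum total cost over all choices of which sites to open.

Open {F-β, F-δ, F-ε}: assign each demand point to its cheapest open site.
  N1→F-β 8×4=32, N2→F-ε 6×4=24, N3→F-ε 2×4=8, N4→F-δ 6×4=24
  routing cost 88, fixed 32 → total 120.
Compare {F-α, F-β, F-δ}: routing cost 90 + fixed 33 = 123.
Compare {F-α, F-β, F-δ, F-ε}: routing cost 88 + fixed 38 = 126.
Compare {F-β, F-γ, F-δ, F-ε}: routing cost 88 + fixed 39 = 127.
All other subsets cost ≥ 123. Minimum total cost: 120.

120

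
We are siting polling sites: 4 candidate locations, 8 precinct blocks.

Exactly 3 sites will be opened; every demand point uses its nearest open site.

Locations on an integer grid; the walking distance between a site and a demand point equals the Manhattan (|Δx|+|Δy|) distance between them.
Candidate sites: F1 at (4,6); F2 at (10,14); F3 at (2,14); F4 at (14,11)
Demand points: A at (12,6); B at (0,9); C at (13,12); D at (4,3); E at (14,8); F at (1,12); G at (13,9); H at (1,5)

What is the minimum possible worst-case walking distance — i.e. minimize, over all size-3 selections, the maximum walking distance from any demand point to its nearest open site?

7

Open {F1, F3, F4}.
  Farthest demand point is A at walking distance 7 (to F4); all others are ≤ 7.
With {F1, F2, F4} the worst case is 9.
With {F1, F2, F3} the worst case is 10.
No size-3 selection achieves below 7.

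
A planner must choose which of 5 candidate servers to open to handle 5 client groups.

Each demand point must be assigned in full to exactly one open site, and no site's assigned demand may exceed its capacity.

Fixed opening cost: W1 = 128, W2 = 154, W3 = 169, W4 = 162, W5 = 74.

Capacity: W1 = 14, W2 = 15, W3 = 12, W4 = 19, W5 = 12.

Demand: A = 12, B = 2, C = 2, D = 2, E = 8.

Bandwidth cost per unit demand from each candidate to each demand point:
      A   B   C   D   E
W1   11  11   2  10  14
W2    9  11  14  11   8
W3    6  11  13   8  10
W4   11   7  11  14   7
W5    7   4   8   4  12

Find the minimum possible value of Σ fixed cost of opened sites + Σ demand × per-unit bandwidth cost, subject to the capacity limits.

Open {W4, W5}; cheapest assignment that respects the capacities:
  W4 (cap 19, load 14): B, C, D, E — cost 2×7 + 2×11 + 2×14 + 8×7 = 120
  W5 (cap 12, load 12): A — cost 12×7 = 84
  Shipping 204, fixed 236 → total 440.
  Any other capacity-feasible assignment to {W4, W5} ships for at least 204.
Compare {W1, W5}: its best feasible assignment gives total 444.
Compare {W2, W5}: its best feasible assignment gives total 448.
Every other set of open sites that can feasibly serve all demand totals ≥ 444 even under its best assignment. Minimum: 440.

440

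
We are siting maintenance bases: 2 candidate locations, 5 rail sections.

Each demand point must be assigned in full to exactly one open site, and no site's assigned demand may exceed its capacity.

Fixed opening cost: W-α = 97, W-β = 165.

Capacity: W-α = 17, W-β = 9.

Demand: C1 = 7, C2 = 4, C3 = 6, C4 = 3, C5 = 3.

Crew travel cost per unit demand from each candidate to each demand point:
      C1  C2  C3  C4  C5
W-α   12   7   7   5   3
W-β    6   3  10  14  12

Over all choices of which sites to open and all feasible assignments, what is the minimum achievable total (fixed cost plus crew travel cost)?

398

Open {W-α, W-β}; cheapest assignment that respects the capacities:
  W-α (cap 17, load 16): C2, C3, C4, C5 — cost 4×7 + 6×7 + 3×5 + 3×3 = 94
  W-β (cap 9, load 7): C1 — cost 7×6 = 42
  Shipping 136, fixed 262 → total 398.
  Any other capacity-feasible assignment to {W-α, W-β} ships for at least 136.
Total demand is 23 and no other set of sites has combined capacity ≥ 23, so {W-α, W-β} is the only feasible choice of open sites. Minimum: 398.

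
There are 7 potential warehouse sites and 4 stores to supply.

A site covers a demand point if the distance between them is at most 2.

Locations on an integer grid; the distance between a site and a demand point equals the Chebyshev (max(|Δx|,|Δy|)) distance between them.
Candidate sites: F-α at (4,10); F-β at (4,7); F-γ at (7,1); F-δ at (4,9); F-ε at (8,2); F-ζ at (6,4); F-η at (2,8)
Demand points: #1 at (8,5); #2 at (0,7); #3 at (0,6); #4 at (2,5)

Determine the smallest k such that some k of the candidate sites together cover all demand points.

3

Coverage sets (demand points within 2 of each site):
  F-α: {}
  F-β: {#4}
  F-γ: {}
  F-δ: {}
  F-ε: {}
  F-ζ: {#1}
  F-η: {#2, #3}
No 2 sites suffice: every size-2 union leaves at least one demand point uncovered.
But {F-β, F-ζ, F-η} covers everything, so the minimum is 3.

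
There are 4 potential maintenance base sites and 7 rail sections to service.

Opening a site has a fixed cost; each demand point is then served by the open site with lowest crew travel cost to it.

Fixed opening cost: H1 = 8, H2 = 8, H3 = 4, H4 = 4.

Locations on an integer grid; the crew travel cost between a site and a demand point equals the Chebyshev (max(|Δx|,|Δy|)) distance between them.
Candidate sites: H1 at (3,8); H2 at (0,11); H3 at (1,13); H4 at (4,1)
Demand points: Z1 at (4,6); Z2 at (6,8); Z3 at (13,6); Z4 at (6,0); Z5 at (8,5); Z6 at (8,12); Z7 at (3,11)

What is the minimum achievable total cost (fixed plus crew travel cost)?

40

Open {H1, H4}: assign each demand point to its cheapest open site.
  Z1→H1 2, Z2→H1 3, Z3→H4 9, Z4→H4 2, Z5→H4 4, Z6→H1 5, Z7→H1 3
  crew travel cost 28, fixed 12 → total 40.
Compare {H3, H4}: crew travel cost 34 + fixed 8 = 42.
Compare {H1, H3, H4}: crew travel cost 27 + fixed 16 = 43.
Compare {H1}: crew travel cost 36 + fixed 8 = 44.
All other subsets cost ≥ 42. Minimum total cost: 40.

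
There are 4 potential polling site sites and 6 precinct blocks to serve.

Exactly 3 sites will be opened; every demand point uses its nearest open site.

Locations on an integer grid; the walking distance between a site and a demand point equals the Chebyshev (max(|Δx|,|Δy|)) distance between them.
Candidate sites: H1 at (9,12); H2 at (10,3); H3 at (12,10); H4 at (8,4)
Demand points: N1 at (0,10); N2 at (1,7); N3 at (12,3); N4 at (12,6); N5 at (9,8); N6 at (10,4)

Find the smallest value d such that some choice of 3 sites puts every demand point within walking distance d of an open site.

8

Open {H1, H2, H4}.
  Farthest demand point is N1 at walking distance 8 (to H4); all others are ≤ 8.
With {H1, H3, H4} the worst case is 8.
With {H2, H3, H4} the worst case is 8.
No size-3 selection achieves below 8.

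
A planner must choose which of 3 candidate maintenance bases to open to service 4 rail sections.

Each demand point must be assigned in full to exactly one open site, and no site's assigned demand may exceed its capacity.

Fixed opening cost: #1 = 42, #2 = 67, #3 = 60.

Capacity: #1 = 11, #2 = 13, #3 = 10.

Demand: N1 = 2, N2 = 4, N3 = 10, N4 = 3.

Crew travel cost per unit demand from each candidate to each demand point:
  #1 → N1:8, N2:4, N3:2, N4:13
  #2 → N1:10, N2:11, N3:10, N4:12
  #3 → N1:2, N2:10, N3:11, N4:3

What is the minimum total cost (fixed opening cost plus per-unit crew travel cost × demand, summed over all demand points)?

175

Open {#1, #3}; cheapest assignment that respects the capacities:
  #1 (cap 11, load 10): N3 — cost 10×2 = 20
  #3 (cap 10, load 9): N1, N2, N4 — cost 2×2 + 4×10 + 3×3 = 53
  Shipping 73, fixed 102 → total 175.
  Any other capacity-feasible assignment to {#1, #3} ships for at least 73.
Compare {#1, #2}: its best feasible assignment gives total 229.
Compare {#1, #2, #3}: its best feasible assignment gives total 242.
Every other set of open sites that can feasibly serve all demand totals ≥ 229 even under its best assignment. Minimum: 175.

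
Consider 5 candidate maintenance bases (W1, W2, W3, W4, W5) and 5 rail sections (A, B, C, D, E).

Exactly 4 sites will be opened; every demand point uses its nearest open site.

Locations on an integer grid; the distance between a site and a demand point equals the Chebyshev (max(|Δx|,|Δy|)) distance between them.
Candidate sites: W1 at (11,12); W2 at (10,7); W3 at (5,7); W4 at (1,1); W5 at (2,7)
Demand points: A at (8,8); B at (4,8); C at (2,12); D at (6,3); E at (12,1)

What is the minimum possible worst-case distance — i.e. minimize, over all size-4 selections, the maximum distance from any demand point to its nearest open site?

6

Open {W1, W2, W3, W4}.
  Farthest demand point is E at distance 6 (to W2); all others are ≤ 6.
With {W1, W2, W3, W5} the worst case is 6.
With {W1, W2, W4, W5} the worst case is 6.
No size-4 selection achieves below 6.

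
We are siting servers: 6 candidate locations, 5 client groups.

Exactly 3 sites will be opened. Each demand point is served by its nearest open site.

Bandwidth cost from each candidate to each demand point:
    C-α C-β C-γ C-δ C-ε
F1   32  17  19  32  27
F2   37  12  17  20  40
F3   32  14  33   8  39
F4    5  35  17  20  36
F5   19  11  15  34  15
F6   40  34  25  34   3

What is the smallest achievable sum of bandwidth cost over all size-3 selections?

47

Open {F3, F4, F6}.
  C-α→F4 5, C-β→F3 14, C-γ→F4 17, C-δ→F3 8, C-ε→F6 3  ⇒ total 47.
Compare {F3, F4, F5}: total 54.
Compare {F4, F5, F6}: total 54.
No size-3 selection does better; minimum is 47.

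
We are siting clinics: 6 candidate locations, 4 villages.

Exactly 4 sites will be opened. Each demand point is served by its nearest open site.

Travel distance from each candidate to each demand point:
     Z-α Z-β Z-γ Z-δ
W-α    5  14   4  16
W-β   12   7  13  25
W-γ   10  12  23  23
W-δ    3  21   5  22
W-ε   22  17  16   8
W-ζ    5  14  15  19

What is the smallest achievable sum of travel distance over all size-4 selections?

Open {W-α, W-β, W-δ, W-ε}.
  Z-α→W-δ 3, Z-β→W-β 7, Z-γ→W-α 4, Z-δ→W-ε 8  ⇒ total 22.
Compare {W-β, W-γ, W-δ, W-ε}: total 23.
Compare {W-β, W-δ, W-ε, W-ζ}: total 23.
No size-4 selection does better; minimum is 22.

22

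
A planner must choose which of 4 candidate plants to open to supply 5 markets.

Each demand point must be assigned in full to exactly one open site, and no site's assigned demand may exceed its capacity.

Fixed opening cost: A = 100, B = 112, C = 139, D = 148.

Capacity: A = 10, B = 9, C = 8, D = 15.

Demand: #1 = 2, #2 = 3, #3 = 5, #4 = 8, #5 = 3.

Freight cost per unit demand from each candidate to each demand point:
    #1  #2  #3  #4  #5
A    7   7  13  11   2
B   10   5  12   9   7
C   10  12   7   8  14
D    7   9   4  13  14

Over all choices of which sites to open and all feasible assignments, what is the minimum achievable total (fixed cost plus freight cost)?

413

Open {A, D}; cheapest assignment that respects the capacities:
  A (cap 10, load 8): #1, #2, #5 — cost 2×7 + 3×7 + 3×2 = 41
  D (cap 15, load 13): #3, #4 — cost 5×4 + 8×13 = 124
  Shipping 165, fixed 248 → total 413.
  Any other capacity-feasible assignment to {A, D} ships for at least 165.
Compare {B, D}: its best feasible assignment gives total 434.
Compare {C, D}: its best feasible assignment gives total 454.
Every other set of open sites that can feasibly serve all demand totals ≥ 434 even under its best assignment. Minimum: 413.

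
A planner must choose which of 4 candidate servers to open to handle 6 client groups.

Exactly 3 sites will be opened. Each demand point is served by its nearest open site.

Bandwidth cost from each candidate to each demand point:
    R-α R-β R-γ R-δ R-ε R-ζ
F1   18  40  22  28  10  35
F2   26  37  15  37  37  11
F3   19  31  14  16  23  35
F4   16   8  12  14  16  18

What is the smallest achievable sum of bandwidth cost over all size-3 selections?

71

Open {F1, F2, F4}.
  R-α→F4 16, R-β→F4 8, R-γ→F4 12, R-δ→F4 14, R-ε→F1 10, R-ζ→F2 11  ⇒ total 71.
Compare {F2, F3, F4}: total 77.
Compare {F1, F3, F4}: total 78.
No size-3 selection does better; minimum is 71.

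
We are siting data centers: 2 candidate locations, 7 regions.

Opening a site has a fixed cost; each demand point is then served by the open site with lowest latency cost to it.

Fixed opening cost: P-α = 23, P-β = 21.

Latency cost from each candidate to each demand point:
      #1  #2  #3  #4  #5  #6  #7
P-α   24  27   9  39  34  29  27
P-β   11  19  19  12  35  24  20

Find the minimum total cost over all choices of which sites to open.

Open {P-β}: assign each demand point to its cheapest open site.
  #1→P-β 11, #2→P-β 19, #3→P-β 19, #4→P-β 12, #5→P-β 35, #6→P-β 24, #7→P-β 20
  latency cost 140, fixed 21 → total 161.
Compare {P-α, P-β}: latency cost 129 + fixed 44 = 173.
Compare {P-α}: latency cost 189 + fixed 23 = 212.

161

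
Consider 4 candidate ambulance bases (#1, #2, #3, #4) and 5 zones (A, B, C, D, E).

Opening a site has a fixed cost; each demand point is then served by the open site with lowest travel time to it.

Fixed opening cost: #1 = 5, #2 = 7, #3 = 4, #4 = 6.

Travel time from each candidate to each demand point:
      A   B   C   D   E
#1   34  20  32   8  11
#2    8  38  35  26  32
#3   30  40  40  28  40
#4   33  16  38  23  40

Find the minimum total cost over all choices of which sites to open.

91

Open {#1, #2}: assign each demand point to its cheapest open site.
  A→#2 8, B→#1 20, C→#1 32, D→#1 8, E→#1 11
  travel time 79, fixed 12 → total 91.
Compare {#1, #2, #4}: travel time 75 + fixed 18 = 93.
Compare {#1, #2, #3}: travel time 79 + fixed 16 = 95.
Compare {#1, #2, #3, #4}: travel time 75 + fixed 22 = 97.
All other subsets cost ≥ 93. Minimum total cost: 91.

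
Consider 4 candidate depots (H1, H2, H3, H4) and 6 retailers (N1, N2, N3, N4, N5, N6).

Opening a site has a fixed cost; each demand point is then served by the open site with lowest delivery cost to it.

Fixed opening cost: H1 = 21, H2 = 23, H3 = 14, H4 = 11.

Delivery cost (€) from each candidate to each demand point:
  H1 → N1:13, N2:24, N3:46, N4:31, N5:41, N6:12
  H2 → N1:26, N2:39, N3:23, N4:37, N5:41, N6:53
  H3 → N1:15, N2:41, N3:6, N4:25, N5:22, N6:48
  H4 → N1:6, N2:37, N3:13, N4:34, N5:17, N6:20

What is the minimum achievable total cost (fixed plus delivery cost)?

Open {H1, H4}: assign each demand point to its cheapest open site.
  N1→H4 6, N2→H1 24, N3→H4 13, N4→H1 31, N5→H4 17, N6→H1 12
  delivery cost 103, fixed 32 → total 135.
Compare {H3, H4}: delivery cost 111 + fixed 25 = 136.
Compare {H1, H3, H4}: delivery cost 90 + fixed 46 = 136.
Compare {H1, H3}: delivery cost 102 + fixed 35 = 137.
All other subsets cost ≥ 136. Minimum total cost: 135.

135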